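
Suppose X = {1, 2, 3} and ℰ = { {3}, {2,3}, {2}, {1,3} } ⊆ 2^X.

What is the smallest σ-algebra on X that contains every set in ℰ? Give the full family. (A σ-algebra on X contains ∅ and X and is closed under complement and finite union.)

σ(ℰ) = { {}, {1}, {2}, {3}, {1,2}, {1,3}, {2,3}, X }

Check:
Initial family (6 sets): { {}, {2}, {3}, {1,3}, {2,3}, X }.
Step 1 adds 2:
  {1}  = complement {2,3}
  {1,2}  = complement {3}
  (now 8)
Step 2: no new sets; the family is a σ-algebra.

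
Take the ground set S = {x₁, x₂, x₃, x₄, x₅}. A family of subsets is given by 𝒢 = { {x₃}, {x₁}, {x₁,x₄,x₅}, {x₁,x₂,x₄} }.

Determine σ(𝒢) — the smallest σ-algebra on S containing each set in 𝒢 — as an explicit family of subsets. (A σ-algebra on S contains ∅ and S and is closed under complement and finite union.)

Start: 𝒢 ∪ {∅, S} = { ∅, {x₁}, {x₃}, {x₁,x₂,x₄}, {x₁,x₄,x₅}, S }.
Step 1: +7 →
  {x₁,x₃}  = {x₃} ∪ {x₁}
  {x₂,x₃}  = S∖{x₁,x₄,x₅}
  {x₃,x₅}  = S∖{x₁,x₂,x₄}
  {x₁,x₂,x₃,x₄}  = {x₃} ∪ {x₁,x₂,x₄}
  {x₁,x₂,x₄,x₅}  = S∖{x₃}
  {x₁,x₃,x₄,x₅}  = {x₁,x₄,x₅} ∪ {x₃}
  {x₂,x₃,x₄,x₅}  = S∖{x₁}
  (now 13)
Step 2: 6 new —
  {x₂}  = S∖{x₁,x₃,x₄,x₅}
  {x₅}  = S∖{x₁,x₂,x₃,x₄}
  {x₁,x₂,x₃}  = {x₂,x₃} ∪ {x₁,x₃}
  {x₁,x₃,x₅}  = {x₁,x₃} ∪ {x₃,x₅}
  {x₂,x₃,x₅}  = {x₂,x₃} ∪ {x₃,x₅}
  {x₂,x₄,x₅}  = S∖{x₁,x₃}
  (now 19)
Step 3 adds 7:
  {x₁,x₂}  = {x₂} ∪ {x₁}
  {x₁,x₄}  = S∖{x₂,x₃,x₅}
  {x₁,x₅}  = {x₅} ∪ {x₁}
  {x₂,x₄}  = S∖{x₁,x₃,x₅}
  {x₂,x₅}  = {x₂} ∪ {x₅}
  {x₄,x₅}  = S∖{x₁,x₂,x₃}
  {x₁,x₂,x₃,x₅}  = {x₁,x₃,x₅} ∪ {x₂}
  (now 26)
Step 4: 5 new —
  {x₄}  = S∖{x₁,x₂,x₃,x₅}
  {x₁,x₂,x₅}  = {x₂,x₅} ∪ {x₁,x₂}
  {x₁,x₃,x₄}  = S∖{x₂,x₅}
  {x₂,x₃,x₄}  = S∖{x₁,x₅}
  {x₃,x₄,x₅}  = S∖{x₁,x₂}
  (now 31)
Step 5: +1 →
  {x₃,x₄}  = S∖{x₁,x₂,x₅}
  (now 32)
After Step 6 the family is unchanged; done.

Therefore σ(𝒢) = { ∅, {x₁}, {x₂}, {x₃}, {x₄}, {x₅}, {x₁,x₂}, {x₁,x₃}, {x₁,x₄}, {x₁,x₅}, {x₂,x₃}, {x₂,x₄}, {x₂,x₅}, {x₃,x₄}, {x₃,x₅}, {x₄,x₅}, {x₁,x₂,x₃}, {x₁,x₂,x₄}, {x₁,x₂,x₅}, {x₁,x₃,x₄}, {x₁,x₃,x₅}, {x₁,x₄,x₅}, {x₂,x₃,x₄}, {x₂,x₃,x₅}, {x₂,x₄,x₅}, {x₃,x₄,x₅}, {x₁,x₂,x₃,x₄}, {x₁,x₂,x₃,x₅}, {x₁,x₂,x₄,x₅}, {x₁,x₃,x₄,x₅}, {x₂,x₃,x₄,x₅}, S } (|σ(𝒢)| = 32).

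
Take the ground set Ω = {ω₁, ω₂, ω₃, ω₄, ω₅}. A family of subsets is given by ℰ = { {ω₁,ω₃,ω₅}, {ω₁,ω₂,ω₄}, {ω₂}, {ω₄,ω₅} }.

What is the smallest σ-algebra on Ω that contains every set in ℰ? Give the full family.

|σ(ℰ)| = 32.  σ(ℰ) = { ∅, {ω₁}, {ω₂}, {ω₃}, {ω₄}, {ω₅}, {ω₁,ω₂}, {ω₁,ω₃}, {ω₁,ω₄}, {ω₁,ω₅}, {ω₂,ω₃}, {ω₂,ω₄}, {ω₂,ω₅}, {ω₃,ω₄}, {ω₃,ω₅}, {ω₄,ω₅}, {ω₁,ω₂,ω₃}, {ω₁,ω₂,ω₄}, {ω₁,ω₂,ω₅}, {ω₁,ω₃,ω₄}, {ω₁,ω₃,ω₅}, {ω₁,ω₄,ω₅}, {ω₂,ω₃,ω₄}, {ω₂,ω₃,ω₅}, {ω₂,ω₄,ω₅}, {ω₃,ω₄,ω₅}, {ω₁,ω₂,ω₃,ω₄}, {ω₁,ω₂,ω₃,ω₅}, {ω₁,ω₂,ω₄,ω₅}, {ω₁,ω₃,ω₄,ω₅}, {ω₂,ω₃,ω₄,ω₅}, Ω }

Check:
Seed the family with ℰ together with ∅ and Ω: { ∅, {ω₂}, {ω₄,ω₅}, {ω₁,ω₂,ω₄}, {ω₁,ω₃,ω₅}, Ω }.
Pass 1: 7 new —
  {ω₂,ω₄}  = {ω₁,ω₃,ω₅}ᶜ
  {ω₃,ω₅}  = {ω₁,ω₂,ω₄}ᶜ
  {ω₁,ω₂,ω₃}  = {ω₄,ω₅}ᶜ
  {ω₂,ω₄,ω₅}  = {ω₄,ω₅} ∪ {ω₂}
  {ω₁,ω₂,ω₃,ω₅}  = {ω₁,ω₃,ω₅} ∪ {ω₂}
  {ω₁,ω₂,ω₄,ω₅}  = {ω₄,ω₅} ∪ {ω₁,ω₂,ω₄}
  {ω₁,ω₃,ω₄,ω₅}  = {ω₂}ᶜ
  |family| = 13
Pass 2: 7 new —
  {ω₃}  = {ω₁,ω₂,ω₄,ω₅}ᶜ
  {ω₄}  = {ω₁,ω₂,ω₃,ω₅}ᶜ
  {ω₁,ω₃}  = {ω₂,ω₄,ω₅}ᶜ
  {ω₂,ω₃,ω₅}  = {ω₂} ∪ {ω₃,ω₅}
  {ω₃,ω₄,ω₅}  = {ω₄,ω₅} ∪ {ω₃,ω₅}
  {ω₁,ω₂,ω₃,ω₄}  = {ω₁,ω₂,ω₃} ∪ {ω₁,ω₂,ω₄}
  {ω₂,ω₃,ω₄,ω₅}  = {ω₃,ω₅} ∪ {ω₂,ω₄}
  |family| = 20
Pass 3 (8 new):
  {ω₁}  = {ω₂,ω₃,ω₄,ω₅}ᶜ
  {ω₅}  = {ω₁,ω₂,ω₃,ω₄}ᶜ
  {ω₁,ω₂}  = {ω₃,ω₄,ω₅}ᶜ
  {ω₁,ω₄}  = {ω₂,ω₃,ω₅}ᶜ
  {ω₂,ω₃}  = {ω₂} ∪ {ω₃}
  {ω₃,ω₄}  = {ω₃} ∪ {ω₄}
  {ω₁,ω₃,ω₄}  = {ω₁,ω₃} ∪ {ω₄}
  {ω₂,ω₃,ω₄}  = {ω₂,ω₄} ∪ {ω₃}
  |family| = 28
Pass 4 adds 4:
  {ω₁,ω₅}  = {ω₂,ω₃,ω₄}ᶜ
  {ω₂,ω₅}  = {ω₁,ω₃,ω₄}ᶜ
  {ω₁,ω₂,ω₅}  = {ω₃,ω₄}ᶜ
  {ω₁,ω₄,ω₅}  = {ω₂,ω₃}ᶜ
  |family| = 32
Pass 5: closed — nothing new.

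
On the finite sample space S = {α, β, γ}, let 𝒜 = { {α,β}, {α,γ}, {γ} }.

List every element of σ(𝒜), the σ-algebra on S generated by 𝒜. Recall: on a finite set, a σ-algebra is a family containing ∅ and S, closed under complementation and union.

Take S₀ = 𝒜 ∪ {∅, S} = { ∅, {γ}, {α,β}, {α,γ}, S }.
Round 1 (1 new):
  {β}  = S∖{α,γ}
  |family| = 6
Round 2. New:
  {β,γ}  = {γ} ∪ {β}
  |family| = 7
Round 3 (1 new):
  {α}  = S∖{β,γ}
  |family| = 8
Round 4: closed — nothing new.

Therefore σ(𝒜) = { ∅, {α}, {β}, {γ}, {α,β}, {α,γ}, {β,γ}, S } (|σ(𝒜)| = 8).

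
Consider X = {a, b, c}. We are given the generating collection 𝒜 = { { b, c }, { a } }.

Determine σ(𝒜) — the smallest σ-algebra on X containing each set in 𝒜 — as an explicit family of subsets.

Begin from { {}, { a }, { b, c }, X } (that is, 𝒜 plus ∅ and X).
Iteration 1: closed — nothing new.

Therefore σ(𝒜) = { {}, { a }, { b, c }, X } (|σ(𝒜)| = 4).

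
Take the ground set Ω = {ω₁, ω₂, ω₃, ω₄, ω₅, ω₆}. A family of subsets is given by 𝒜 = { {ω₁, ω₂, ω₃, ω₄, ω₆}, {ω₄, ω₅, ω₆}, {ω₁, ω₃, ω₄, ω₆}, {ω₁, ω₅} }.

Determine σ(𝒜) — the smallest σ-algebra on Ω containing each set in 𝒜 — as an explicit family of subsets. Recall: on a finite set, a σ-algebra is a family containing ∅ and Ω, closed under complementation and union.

σ(𝒜) = { {}, {ω₁}, {ω₂}, {ω₃}, {ω₅}, {ω₁, ω₂}, {ω₁, ω₃}, {ω₁, ω₅}, {ω₂, ω₃}, {ω₂, ω₅}, {ω₃, ω₅}, {ω₄, ω₆}, {ω₁, ω₂, ω₃}, {ω₁, ω₂, ω₅}, {ω₁, ω₃, ω₅}, {ω₁, ω₄, ω₆}, {ω₂, ω₃, ω₅}, {ω₂, ω₄, ω₆}, {ω₃, ω₄, ω₆}, {ω₄, ω₅, ω₆}, {ω₁, ω₂, ω₃, ω₅}, {ω₁, ω₂, ω₄, ω₆}, {ω₁, ω₃, ω₄, ω₆}, {ω₁, ω₄, ω₅, ω₆}, {ω₂, ω₃, ω₄, ω₆}, {ω₂, ω₄, ω₅, ω₆}, {ω₃, ω₄, ω₅, ω₆}, {ω₁, ω₂, ω₃, ω₄, ω₆}, {ω₁, ω₂, ω₄, ω₅, ω₆}, {ω₁, ω₃, ω₄, ω₅, ω₆}, {ω₂, ω₃, ω₄, ω₅, ω₆}, Ω }

Working:
Start: 𝒜 ∪ {∅, Ω} = { {}, {ω₁, ω₅}, {ω₄, ω₅, ω₆}, {ω₁, ω₃, ω₄, ω₆}, {ω₁, ω₂, ω₃, ω₄, ω₆}, Ω }.
Pass 1. New:
  {ω₅}  = ᶜ of {ω₁, ω₂, ω₃, ω₄, ω₆}
  {ω₂, ω₅}  = ᶜ of {ω₁, ω₃, ω₄, ω₆}
  {ω₁, ω₂, ω₃}  = ᶜ of {ω₄, ω₅, ω₆}
  {ω₁, ω₄, ω₅, ω₆}  = {ω₁, ω₅} ∪ {ω₄, ω₅, ω₆}
  {ω₂, ω₃, ω₄, ω₆}  = ᶜ of {ω₁, ω₅}
  {ω₁, ω₃, ω₄, ω₅, ω₆}  = {ω₁, ω₃, ω₄, ω₆} ∪ {ω₁, ω₅}
  |family| = 12
Pass 2 adds 7:
  {ω₂}  = ᶜ of {ω₁, ω₃, ω₄, ω₅, ω₆}
  {ω₂, ω₃}  = ᶜ of {ω₁, ω₄, ω₅, ω₆}
  {ω₁, ω₂, ω₅}  = {ω₂, ω₅} ∪ {ω₁, ω₅}
  {ω₁, ω₂, ω₃, ω₅}  = {ω₂, ω₅} ∪ {ω₁, ω₂, ω₃}
  {ω₂, ω₄, ω₅, ω₆}  = {ω₂, ω₅} ∪ {ω₄, ω₅, ω₆}
  {ω₁, ω₂, ω₄, ω₅, ω₆}  = {ω₂, ω₅} ∪ {ω₁, ω₄, ω₅, ω₆}
  {ω₂, ω₃, ω₄, ω₅, ω₆}  = {ω₂, ω₅} ∪ {ω₂, ω₃, ω₄, ω₆}
  |family| = 19
Pass 3 adds 6:
  {ω₁}  = ᶜ of {ω₂, ω₃, ω₄, ω₅, ω₆}
  {ω₃}  = ᶜ of {ω₁, ω₂, ω₄, ω₅, ω₆}
  {ω₁, ω₃}  = ᶜ of {ω₂, ω₄, ω₅, ω₆}
  {ω₄, ω₆}  = ᶜ of {ω₁, ω₂, ω₃, ω₅}
  {ω₂, ω₃, ω₅}  = {ω₂, ω₅} ∪ {ω₂, ω₃}
  {ω₃, ω₄, ω₆}  = ᶜ of {ω₁, ω₂, ω₅}
  |family| = 25
Pass 4 (6 new):
  {ω₁, ω₂}  = {ω₂} ∪ {ω₁}
  {ω₃, ω₅}  = {ω₅} ∪ {ω₃}
  {ω₁, ω₃, ω₅}  = {ω₅} ∪ {ω₁, ω₃}
  {ω₁, ω₄, ω₆}  = ᶜ of {ω₂, ω₃, ω₅}
  {ω₂, ω₄, ω₆}  = {ω₂} ∪ {ω₄, ω₆}
  {ω₃, ω₄, ω₅, ω₆}  = {ω₅} ∪ {ω₃, ω₄, ω₆}
  |family| = 31
Pass 5 adds 1:
  {ω₁, ω₂, ω₄, ω₆}  = ᶜ of {ω₃, ω₅}
  |family| = 32
Pass 6 adds nothing — fixpoint reached.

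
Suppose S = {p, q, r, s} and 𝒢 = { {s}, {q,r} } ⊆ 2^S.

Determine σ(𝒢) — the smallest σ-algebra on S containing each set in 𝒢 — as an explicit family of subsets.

Answer: σ(𝒢) = { ∅, {p}, {s}, {p,s}, {q,r}, {p,q,r}, {q,r,s}, S }

Trace:
Start: 𝒢 ∪ {∅, S} = { ∅, {s}, {q,r}, S }.
Round 1: 3 new —
  {p,s}  = {q,r}ᶜ
  {p,q,r}  = {s}ᶜ
  {q,r,s}  = {s} ∪ {q,r}
  (now 7)
Round 2 adds 1:
  {p}  = {q,r,s}ᶜ
  (now 8)
Round 3: already closed under ᶜ and ∪.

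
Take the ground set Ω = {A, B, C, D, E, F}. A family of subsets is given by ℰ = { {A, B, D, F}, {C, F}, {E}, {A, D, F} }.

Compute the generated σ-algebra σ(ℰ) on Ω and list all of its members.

σ(ℰ) = { ∅, {B}, {C}, {E}, {F}, {A, D}, {B, C}, {B, E}, {B, F}, {C, E}, {C, F}, {E, F}, {A, B, D}, {A, C, D}, {A, D, E}, {A, D, F}, {B, C, E}, {B, C, F}, {B, E, F}, {C, E, F}, {A, B, C, D}, {A, B, D, E}, {A, B, D, F}, {A, C, D, E}, {A, C, D, F}, {A, D, E, F}, {B, C, E, F}, {A, B, C, D, E}, {A, B, C, D, F}, {A, B, D, E, F}, {A, C, D, E, F}, Ω }

Derivation:
Begin from { ∅, {E}, {C, F}, {A, D, F}, {A, B, D, F}, Ω } (that is, ℰ plus ∅ and Ω).
Pass 1 (8 new):
  {C, E}  = Ω∖{A, B, D, F}
  {B, C, E}  = Ω∖{A, D, F}
  {C, E, F}  = {C, F} ∪ {E}
  {A, B, D, E}  = Ω∖{C, F}
  {A, C, D, F}  = {C, F} ∪ {A, D, F}
  {A, D, E, F}  = {A, D, F} ∪ {E}
  {A, B, C, D, F}  = Ω∖{E}
  {A, B, D, E, F}  = {A, B, D, F} ∪ {E}
  (now 14)
Pass 2: 7 new —
  {C}  = Ω∖{A, B, D, E, F}
  {B, C}  = Ω∖{A, D, E, F}
  {B, E}  = Ω∖{A, C, D, F}
  {A, B, D}  = Ω∖{C, E, F}
  {B, C, E, F}  = {B, C, E} ∪ {C, F}
  {A, B, C, D, E}  = {A, B, D, E} ∪ {B, C, E}
  {A, C, D, E, F}  = {A, D, E, F} ∪ {C, F}
  (now 21)
Pass 3: 5 new —
  {B}  = Ω∖{A, C, D, E, F}
  {F}  = Ω∖{A, B, C, D, E}
  {A, D}  = Ω∖{B, C, E, F}
  {B, C, F}  = {B, C} ∪ {C, F}
  {A, B, C, D}  = {A, B, D} ∪ {C}
  (now 26)
Pass 4 (6 new):
  {B, F}  = {B} ∪ {F}
  {E, F}  = Ω∖{A, B, C, D}
  {A, C, D}  = {C} ∪ {A, D}
  {A, D, E}  = Ω∖{B, C, F}
  {B, E, F}  = {B, E} ∪ {F}
  {A, C, D, E}  = {A, D} ∪ {C, E}
  (now 32)
Pass 5 adds nothing — fixpoint reached.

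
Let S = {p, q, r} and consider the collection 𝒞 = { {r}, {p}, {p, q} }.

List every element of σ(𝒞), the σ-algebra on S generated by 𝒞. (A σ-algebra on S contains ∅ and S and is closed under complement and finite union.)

σ(𝒞) (8 sets): { {}, {p}, {q}, {r}, {p, q}, {p, r}, {q, r}, S }

Check:
Take S₀ = 𝒞 ∪ {∅, S} = { {}, {p}, {r}, {p, q}, S }.
Iteration 1: +2 →
  {p, r}  = {r} ∪ {p}
  {q, r}  = S∖{p}
  (now 7)
Iteration 2: 1 new —
  {q}  = S∖{p, r}
  (now 8)
After Iteration 3 the family is unchanged; done.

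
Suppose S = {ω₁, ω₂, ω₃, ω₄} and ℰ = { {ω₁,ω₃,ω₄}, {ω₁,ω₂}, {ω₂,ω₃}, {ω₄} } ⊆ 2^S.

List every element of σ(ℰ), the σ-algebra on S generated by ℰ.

σ(ℰ) = { {}, {ω₁}, {ω₂}, {ω₃}, {ω₄}, {ω₁,ω₂}, {ω₁,ω₃}, {ω₁,ω₄}, {ω₂,ω₃}, {ω₂,ω₄}, {ω₃,ω₄}, {ω₁,ω₂,ω₃}, {ω₁,ω₂,ω₄}, {ω₁,ω₃,ω₄}, {ω₂,ω₃,ω₄}, S }

Check:
Take S₀ = ℰ ∪ {∅, S} = { {}, {ω₄}, {ω₁,ω₂}, {ω₂,ω₃}, {ω₁,ω₃,ω₄}, S }.
Round 1: +6 →
  {ω₂}  = ᶜ of {ω₁,ω₃,ω₄}
  {ω₁,ω₄}  = ᶜ of {ω₂,ω₃}
  {ω₃,ω₄}  = ᶜ of {ω₁,ω₂}
  {ω₁,ω₂,ω₃}  = ᶜ of {ω₄}
  {ω₁,ω₂,ω₄}  = {ω₁,ω₂} ∪ {ω₄}
  {ω₂,ω₃,ω₄}  = {ω₂,ω₃} ∪ {ω₄}
  |family| = 12
Round 2 (3 new):
  {ω₁}  = ᶜ of {ω₂,ω₃,ω₄}
  {ω₃}  = ᶜ of {ω₁,ω₂,ω₄}
  {ω₂,ω₄}  = {ω₂} ∪ {ω₄}
  |family| = 15
Round 3 (1 new):
  {ω₁,ω₃}  = ᶜ of {ω₂,ω₄}
  |family| = 16
Round 4: already closed under ᶜ and ∪.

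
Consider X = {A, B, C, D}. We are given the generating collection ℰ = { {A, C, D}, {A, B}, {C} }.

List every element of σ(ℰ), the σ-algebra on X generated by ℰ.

Begin from { ∅, {C}, {A, B}, {A, C, D}, X } (that is, ℰ plus ∅ and X).
Round 1 adds 4:
  {B}  = ᶜ of {A, C, D}
  {C, D}  = ᶜ of {A, B}
  {A, B, C}  = {C} ∪ {A, B}
  {A, B, D}  = ᶜ of {C}
  (now 9)
Round 2 (3 new):
  {D}  = ᶜ of {A, B, C}
  {B, C}  = {B} ∪ {C}
  {B, C, D}  = {C, D} ∪ {B}
  (now 12)
Round 3: 3 new —
  {A}  = ᶜ of {B, C, D}
  {A, D}  = ᶜ of {B, C}
  {B, D}  = {D} ∪ {B}
  (now 15)
Round 4: +1 →
  {A, C}  = ᶜ of {B, D}
  (now 16)
Round 5 adds nothing — fixpoint reached.

|σ(ℰ)| = 16.  σ(ℰ) = { ∅, {A}, {B}, {C}, {D}, {A, B}, {A, C}, {A, D}, {B, C}, {B, D}, {C, D}, {A, B, C}, {A, B, D}, {A, C, D}, {B, C, D}, X }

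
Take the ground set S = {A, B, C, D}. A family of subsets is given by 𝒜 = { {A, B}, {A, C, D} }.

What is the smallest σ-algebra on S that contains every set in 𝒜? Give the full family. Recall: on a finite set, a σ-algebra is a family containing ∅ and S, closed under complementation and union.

|σ(𝒜)| = 8.  σ(𝒜) = { ∅, {A}, {B}, {A, B}, {C, D}, {A, C, D}, {B, C, D}, S }

Derivation:
Begin from { ∅, {A, B}, {A, C, D}, S } (that is, 𝒜 plus ∅ and S).
Iteration 1 (2 new):
  {B}  = complement {A, C, D}
  {C, D}  = complement {A, B}
Iteration 2 (1 new):
  {B, C, D}  = {C, D} ∪ {B}
Iteration 3: 1 new —
  {A}  = complement {B, C, D}
Iteration 4: stable.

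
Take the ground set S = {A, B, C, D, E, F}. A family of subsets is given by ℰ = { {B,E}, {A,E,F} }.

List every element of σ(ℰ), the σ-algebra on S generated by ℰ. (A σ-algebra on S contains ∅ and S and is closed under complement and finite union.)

σ(ℰ) (16 sets): { {}, {B}, {E}, {A,F}, {B,E}, {C,D}, {A,B,F}, {A,E,F}, {B,C,D}, {C,D,E}, {A,B,E,F}, {A,C,D,F}, {B,C,D,E}, {A,B,C,D,F}, {A,C,D,E,F}, S }

Derivation:
Initial family (4 sets): { {}, {B,E}, {A,E,F}, S }.
Pass 1. New:
  {B,C,D}  = {A,E,F}ᶜ
  {A,B,E,F}  = {B,E} ∪ {A,E,F}
  {A,C,D,F}  = {B,E}ᶜ
  (now 7)
Pass 2 adds 4:
  {C,D}  = {A,B,E,F}ᶜ
  {B,C,D,E}  = {B,E} ∪ {B,C,D}
  {A,B,C,D,F}  = {B,C,D} ∪ {A,C,D,F}
  {A,C,D,E,F}  = {A,E,F} ∪ {A,C,D,F}
  (now 11)
Pass 3: +3 →
  {B}  = {A,C,D,E,F}ᶜ
  {E}  = {A,B,C,D,F}ᶜ
  {A,F}  = {B,C,D,E}ᶜ
  (now 14)
Pass 4: +2 →
  {A,B,F}  = {A,F} ∪ {B}
  {C,D,E}  = {C,D} ∪ {E}
  (now 16)
Pass 5: closed — nothing new.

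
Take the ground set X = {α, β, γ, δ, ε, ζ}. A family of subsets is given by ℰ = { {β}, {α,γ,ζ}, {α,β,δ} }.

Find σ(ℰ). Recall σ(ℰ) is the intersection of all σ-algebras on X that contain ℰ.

Start: ℰ ∪ {∅, X} = { ∅, {β}, {α,β,δ}, {α,γ,ζ}, X }.
Step 1 (5 new):
  {β,δ,ε}  = ᶜ of {α,γ,ζ}
  {γ,ε,ζ}  = ᶜ of {α,β,δ}
  {α,β,γ,ζ}  = {α,γ,ζ} ∪ {β}
  {α,β,γ,δ,ζ}  = {α,γ,ζ} ∪ {α,β,δ}
  {α,γ,δ,ε,ζ}  = ᶜ of {β}
  [10 total]
Step 2: +7 →
  {ε}  = ᶜ of {α,β,γ,δ,ζ}
  {δ,ε}  = ᶜ of {α,β,γ,ζ}
  {α,β,δ,ε}  = {α,β,δ} ∪ {β,δ,ε}
  {α,γ,ε,ζ}  = {α,γ,ζ} ∪ {γ,ε,ζ}
  {β,γ,ε,ζ}  = {β} ∪ {γ,ε,ζ}
  {α,β,γ,ε,ζ}  = {α,β,γ,ζ} ∪ {γ,ε,ζ}
  {β,γ,δ,ε,ζ}  = {γ,ε,ζ} ∪ {β,δ,ε}
  [17 total]
Step 3 (7 new):
  {α}  = ᶜ of {β,γ,δ,ε,ζ}
  {δ}  = ᶜ of {α,β,γ,ε,ζ}
  {α,δ}  = ᶜ of {β,γ,ε,ζ}
  {β,δ}  = ᶜ of {α,γ,ε,ζ}
  {β,ε}  = {β} ∪ {ε}
  {γ,ζ}  = ᶜ of {α,β,δ,ε}
  {γ,δ,ε,ζ}  = {δ,ε} ∪ {γ,ε,ζ}
  [24 total]
Step 4 (8 new):
  {α,β}  = ᶜ of {γ,δ,ε,ζ}
  {α,ε}  = {α} ∪ {ε}
  {α,β,ε}  = {β,ε} ∪ {α}
  {α,δ,ε}  = {α} ∪ {δ,ε}
  {β,γ,ζ}  = {β} ∪ {γ,ζ}
  {γ,δ,ζ}  = {γ,ζ} ∪ {δ}
  {α,γ,δ,ζ}  = ᶜ of {β,ε}
  {β,γ,δ,ζ}  = {γ,ζ} ∪ {β,δ}
  [32 total]
Step 5: already closed under ᶜ and ∪.

|σ(ℰ)| = 32.  σ(ℰ) = { ∅, {α}, {β}, {δ}, {ε}, {α,β}, {α,δ}, {α,ε}, {β,δ}, {β,ε}, {γ,ζ}, {δ,ε}, {α,β,δ}, {α,β,ε}, {α,γ,ζ}, {α,δ,ε}, {β,γ,ζ}, {β,δ,ε}, {γ,δ,ζ}, {γ,ε,ζ}, {α,β,γ,ζ}, {α,β,δ,ε}, {α,γ,δ,ζ}, {α,γ,ε,ζ}, {β,γ,δ,ζ}, {β,γ,ε,ζ}, {γ,δ,ε,ζ}, {α,β,γ,δ,ζ}, {α,β,γ,ε,ζ}, {α,γ,δ,ε,ζ}, {β,γ,δ,ε,ζ}, X }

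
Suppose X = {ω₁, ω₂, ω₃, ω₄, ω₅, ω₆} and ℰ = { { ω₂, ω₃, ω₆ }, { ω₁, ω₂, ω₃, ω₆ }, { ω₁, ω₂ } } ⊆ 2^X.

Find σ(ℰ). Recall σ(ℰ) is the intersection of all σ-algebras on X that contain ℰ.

Begin from { ∅, { ω₁, ω₂ }, { ω₂, ω₃, ω₆ }, { ω₁, ω₂, ω₃, ω₆ }, X } (that is, ℰ plus ∅ and X).
Step 1 adds 3:
  { ω₄, ω₅ }  = X∖{ ω₁, ω₂, ω₃, ω₆ }
  { ω₁, ω₄, ω₅ }  = X∖{ ω₂, ω₃, ω₆ }
  { ω₃, ω₄, ω₅, ω₆ }  = X∖{ ω₁, ω₂ }
  — 8 sets.
Step 2 (3 new):
  { ω₁, ω₂, ω₄, ω₅ }  = { ω₁, ω₄, ω₅ } ∪ { ω₁, ω₂ }
  { ω₁, ω₃, ω₄, ω₅, ω₆ }  = { ω₁, ω₄, ω₅ } ∪ { ω₃, ω₄, ω₅, ω₆ }
  { ω₂, ω₃, ω₄, ω₅, ω₆ }  = { ω₂, ω₃, ω₆ } ∪ { ω₄, ω₅ }
  — 11 sets.
Step 3 adds 3:
  { ω₁ }  = X∖{ ω₂, ω₃, ω₄, ω₅, ω₆ }
  { ω₂ }  = X∖{ ω₁, ω₃, ω₄, ω₅, ω₆ }
  { ω₃, ω₆ }  = X∖{ ω₁, ω₂, ω₄, ω₅ }
  — 14 sets.
Step 4: +2 →
  { ω₁, ω₃, ω₆ }  = { ω₃, ω₆ } ∪ { ω₁ }
  { ω₂, ω₄, ω₅ }  = { ω₄, ω₅ } ∪ { ω₂ }
  — 16 sets.
Step 5 adds nothing — fixpoint reached.

|σ(ℰ)| = 16.  σ(ℰ) = { ∅, { ω₁ }, { ω₂ }, { ω₁, ω₂ }, { ω₃, ω₆ }, { ω₄, ω₅ }, { ω₁, ω₃, ω₆ }, { ω₁, ω₄, ω₅ }, { ω₂, ω₃, ω₆ }, { ω₂, ω₄, ω₅ }, { ω₁, ω₂, ω₃, ω₆ }, { ω₁, ω₂, ω₄, ω₅ }, { ω₃, ω₄, ω₅, ω₆ }, { ω₁, ω₃, ω₄, ω₅, ω₆ }, { ω₂, ω₃, ω₄, ω₅, ω₆ }, X }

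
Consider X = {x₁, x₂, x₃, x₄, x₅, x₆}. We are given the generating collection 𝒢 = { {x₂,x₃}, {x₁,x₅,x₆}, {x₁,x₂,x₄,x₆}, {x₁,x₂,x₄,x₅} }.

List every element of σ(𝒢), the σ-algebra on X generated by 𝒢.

|σ(𝒢)| = 64.  σ(𝒢) = { {}, {x₁}, {x₂}, {x₃}, {x₄}, {x₅}, {x₆}, {x₁,x₂}, {x₁,x₃}, {x₁,x₄}, {x₁,x₅}, {x₁,x₆}, {x₂,x₃}, {x₂,x₄}, {x₂,x₅}, {x₂,x₆}, {x₃,x₄}, {x₃,x₅}, {x₃,x₆}, {x₄,x₅}, {x₄,x₆}, {x₅,x₆}, {x₁,x₂,x₃}, {x₁,x₂,x₄}, {x₁,x₂,x₅}, {x₁,x₂,x₆}, {x₁,x₃,x₄}, {x₁,x₃,x₅}, {x₁,x₃,x₆}, {x₁,x₄,x₅}, {x₁,x₄,x₆}, {x₁,x₅,x₆}, {x₂,x₃,x₄}, {x₂,x₃,x₅}, {x₂,x₃,x₆}, {x₂,x₄,x₅}, {x₂,x₄,x₆}, {x₂,x₅,x₆}, {x₃,x₄,x₅}, {x₃,x₄,x₆}, {x₃,x₅,x₆}, {x₄,x₅,x₆}, {x₁,x₂,x₃,x₄}, {x₁,x₂,x₃,x₅}, {x₁,x₂,x₃,x₆}, {x₁,x₂,x₄,x₅}, {x₁,x₂,x₄,x₆}, {x₁,x₂,x₅,x₆}, {x₁,x₃,x₄,x₅}, {x₁,x₃,x₄,x₆}, {x₁,x₃,x₅,x₆}, {x₁,x₄,x₅,x₆}, {x₂,x₃,x₄,x₅}, {x₂,x₃,x₄,x₆}, {x₂,x₃,x₅,x₆}, {x₂,x₄,x₅,x₆}, {x₃,x₄,x₅,x₆}, {x₁,x₂,x₃,x₄,x₅}, {x₁,x₂,x₃,x₄,x₆}, {x₁,x₂,x₃,x₅,x₆}, {x₁,x₂,x₄,x₅,x₆}, {x₁,x₃,x₄,x₅,x₆}, {x₂,x₃,x₄,x₅,x₆}, X }

Working:
Initial family (6 sets): { {}, {x₂,x₃}, {x₁,x₅,x₆}, {x₁,x₂,x₄,x₅}, {x₁,x₂,x₄,x₆}, X }.
Round 1 (8 new):
  {x₃,x₅}  = ᶜ of {x₁,x₂,x₄,x₆}
  {x₃,x₆}  = ᶜ of {x₁,x₂,x₄,x₅}
  {x₂,x₃,x₄}  = ᶜ of {x₁,x₅,x₆}
  {x₁,x₄,x₅,x₆}  = ᶜ of {x₂,x₃}
  {x₁,x₂,x₃,x₄,x₅}  = {x₂,x₃} ∪ {x₁,x₂,x₄,x₅}
  {x₁,x₂,x₃,x₄,x₆}  = {x₁,x₂,x₄,x₆} ∪ {x₂,x₃}
  {x₁,x₂,x₃,x₅,x₆}  = {x₂,x₃} ∪ {x₁,x₅,x₆}
  {x₁,x₂,x₄,x₅,x₆}  = {x₁,x₂,x₄,x₆} ∪ {x₁,x₅,x₆}
  |family| = 14
Round 2. New:
  {x₃}  = ᶜ of {x₁,x₂,x₄,x₅,x₆}
  {x₄}  = ᶜ of {x₁,x₂,x₃,x₅,x₆}
  {x₅}  = ᶜ of {x₁,x₂,x₃,x₄,x₆}
  {x₆}  = ᶜ of {x₁,x₂,x₃,x₄,x₅}
  {x₂,x₃,x₅}  = {x₂,x₃} ∪ {x₃,x₅}
  {x₂,x₃,x₆}  = {x₂,x₃} ∪ {x₃,x₆}
  {x₃,x₅,x₆}  = {x₃,x₆} ∪ {x₃,x₅}
  {x₁,x₃,x₅,x₆}  = {x₁,x₅,x₆} ∪ {x₃,x₆}
  {x₂,x₃,x₄,x₅}  = {x₂,x₃,x₄} ∪ {x₃,x₅}
  {x₂,x₃,x₄,x₆}  = {x₂,x₃,x₄} ∪ {x₃,x₆}
  {x₁,x₃,x₄,x₅,x₆}  = {x₁,x₄,x₅,x₆} ∪ {x₃,x₆}
  |family| = 25
Round 3 (16 new):
  {x₂}  = ᶜ of {x₁,x₃,x₄,x₅,x₆}
  {x₁,x₅}  = ᶜ of {x₂,x₃,x₄,x₆}
  {x₁,x₆}  = ᶜ of {x₂,x₃,x₄,x₅}
  {x₂,x₄}  = ᶜ of {x₁,x₃,x₅,x₆}
  {x₃,x₄}  = {x₃} ∪ {x₄}
  {x₄,x₅}  = {x₅} ∪ {x₄}
  {x₄,x₆}  = {x₆} ∪ {x₄}
  {x₅,x₆}  = {x₆} ∪ {x₅}
  {x₁,x₂,x₄}  = ᶜ of {x₃,x₅,x₆}
  {x₁,x₄,x₅}  = ᶜ of {x₂,x₃,x₆}
  {x₁,x₄,x₆}  = ᶜ of {x₂,x₃,x₅}
  {x₃,x₄,x₅}  = {x₃,x₅} ∪ {x₄}
  {x₃,x₄,x₆}  = {x₃,x₆} ∪ {x₄}
  {x₂,x₃,x₅,x₆}  = {x₃,x₅} ∪ {x₂,x₃,x₆}
  {x₃,x₄,x₅,x₆}  = {x₃,x₅,x₆} ∪ {x₄}
  {x₂,x₃,x₄,x₅,x₆}  = {x₃,x₅} ∪ {x₂,x₃,x₄,x₆}
  |family| = 41
Round 4: 20 new —
  {x₁}  = ᶜ of {x₂,x₃,x₄,x₅,x₆}
  {x₁,x₂}  = ᶜ of {x₃,x₄,x₅,x₆}
  {x₁,x₄}  = ᶜ of {x₂,x₃,x₅,x₆}
  {x₂,x₅}  = {x₂} ∪ {x₅}
  {x₂,x₆}  = {x₂} ∪ {x₆}
  {x₁,x₂,x₅}  = ᶜ of {x₃,x₄,x₆}
  {x₁,x₂,x₆}  = ᶜ of {x₃,x₄,x₅}
  {x₁,x₃,x₅}  = {x₃,x₅} ∪ {x₁,x₅}
  {x₁,x₃,x₆}  = {x₁,x₆} ∪ {x₃}
  {x₂,x₄,x₅}  = {x₂} ∪ {x₄,x₅}
  {x₂,x₄,x₆}  = {x₂} ∪ {x₄,x₆}
  {x₂,x₅,x₆}  = {x₂} ∪ {x₅,x₆}
  {x₄,x₅,x₆}  = {x₄,x₅} ∪ {x₅,x₆}
  {x₁,x₂,x₃,x₄}  = ᶜ of {x₅,x₆}
  {x₁,x₂,x₃,x₅}  = ᶜ of {x₄,x₆}
  {x₁,x₂,x₃,x₆}  = ᶜ of {x₄,x₅}
  {x₁,x₂,x₅,x₆}  = ᶜ of {x₃,x₄}
  {x₁,x₃,x₄,x₅}  = {x₃,x₄} ∪ {x₁,x₅}
  {x₁,x₃,x₄,x₆}  = {x₃,x₄} ∪ {x₁,x₆}
  {x₂,x₄,x₅,x₆}  = {x₅,x₆} ∪ {x₂,x₄}
  |family| = 61
Round 5. New:
  {x₁,x₃}  = ᶜ of {x₂,x₄,x₅,x₆}
  {x₁,x₂,x₃}  = ᶜ of {x₄,x₅,x₆}
  {x₁,x₃,x₄}  = ᶜ of {x₂,x₅,x₆}
  |family| = 64
Round 6 adds nothing — fixpoint reached.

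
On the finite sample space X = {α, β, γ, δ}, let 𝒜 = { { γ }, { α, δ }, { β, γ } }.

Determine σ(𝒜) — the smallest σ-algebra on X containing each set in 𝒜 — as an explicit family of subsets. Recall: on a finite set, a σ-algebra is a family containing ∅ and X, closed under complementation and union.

|σ(𝒜)| = 8.  σ(𝒜) = { {}, { β }, { γ }, { α, δ }, { β, γ }, { α, β, δ }, { α, γ, δ }, X }

Check:
Begin from { {}, { γ }, { α, δ }, { β, γ }, X } (that is, 𝒜 plus ∅ and X).
Pass 1 adds 2:
  { α, β, δ }  = ᶜ of { γ }
  { α, γ, δ }  = { γ } ∪ { α, δ }
Pass 2 adds 1:
  { β }  = ᶜ of { α, γ, δ }
Pass 3: already closed under ᶜ and ∪.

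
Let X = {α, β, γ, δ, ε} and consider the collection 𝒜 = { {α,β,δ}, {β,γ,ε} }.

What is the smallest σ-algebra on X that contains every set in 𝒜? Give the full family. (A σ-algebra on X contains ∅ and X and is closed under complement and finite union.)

σ(𝒜) = { ∅, {β}, {α,δ}, {γ,ε}, {α,β,δ}, {β,γ,ε}, {α,γ,δ,ε}, X }

Working:
Initial family (4 sets): { ∅, {α,β,δ}, {β,γ,ε}, X }.
Pass 1: 2 new —
  {α,δ}  = ᶜ of {β,γ,ε}
  {γ,ε}  = ᶜ of {α,β,δ}
  — 6 sets.
Pass 2 (1 new):
  {α,γ,δ,ε}  = {α,δ} ∪ {γ,ε}
  — 7 sets.
Pass 3. New:
  {β}  = ᶜ of {α,γ,δ,ε}
  — 8 sets.
Pass 4: no new sets; the family is a σ-algebra.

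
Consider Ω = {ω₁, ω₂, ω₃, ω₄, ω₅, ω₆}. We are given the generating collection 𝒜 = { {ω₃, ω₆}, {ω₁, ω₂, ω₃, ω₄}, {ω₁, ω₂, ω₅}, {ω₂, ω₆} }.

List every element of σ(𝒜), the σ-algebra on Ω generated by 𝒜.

Begin from { ∅, {ω₂, ω₆}, {ω₃, ω₆}, {ω₁, ω₂, ω₅}, {ω₁, ω₂, ω₃, ω₄}, Ω } (that is, 𝒜 plus ∅ and Ω).
Pass 1 adds 9:
  {ω₅, ω₆}  = {ω₁, ω₂, ω₃, ω₄}ᶜ
  {ω₂, ω₃, ω₆}  = {ω₃, ω₆} ∪ {ω₂, ω₆}
  {ω₃, ω₄, ω₆}  = {ω₁, ω₂, ω₅}ᶜ
  {ω₁, ω₂, ω₄, ω₅}  = {ω₃, ω₆}ᶜ
  {ω₁, ω₂, ω₅, ω₆}  = {ω₁, ω₂, ω₅} ∪ {ω₂, ω₆}
  {ω₁, ω₃, ω₄, ω₅}  = {ω₂, ω₆}ᶜ
  {ω₁, ω₂, ω₃, ω₄, ω₅}  = {ω₁, ω₂, ω₅} ∪ {ω₁, ω₂, ω₃, ω₄}
  {ω₁, ω₂, ω₃, ω₄, ω₆}  = {ω₃, ω₆} ∪ {ω₁, ω₂, ω₃, ω₄}
  {ω₁, ω₂, ω₃, ω₅, ω₆}  = {ω₁, ω₂, ω₅} ∪ {ω₃, ω₆}
  [15 total]
Pass 2: +12 →
  {ω₄}  = {ω₁, ω₂, ω₃, ω₅, ω₆}ᶜ
  {ω₅}  = {ω₁, ω₂, ω₃, ω₄, ω₆}ᶜ
  {ω₆}  = {ω₁, ω₂, ω₃, ω₄, ω₅}ᶜ
  {ω₃, ω₄}  = {ω₁, ω₂, ω₅, ω₆}ᶜ
  {ω₁, ω₄, ω₅}  = {ω₂, ω₃, ω₆}ᶜ
  {ω₂, ω₅, ω₆}  = {ω₅, ω₆} ∪ {ω₂, ω₆}
  {ω₃, ω₅, ω₆}  = {ω₅, ω₆} ∪ {ω₃, ω₆}
  {ω₂, ω₃, ω₄, ω₆}  = {ω₂, ω₃, ω₆} ∪ {ω₃, ω₄, ω₆}
  {ω₂, ω₃, ω₅, ω₆}  = {ω₅, ω₆} ∪ {ω₂, ω₃, ω₆}
  {ω₃, ω₄, ω₅, ω₆}  = {ω₅, ω₆} ∪ {ω₃, ω₄, ω₆}
  {ω₁, ω₂, ω₄, ω₅, ω₆}  = {ω₅, ω₆} ∪ {ω₁, ω₂, ω₄, ω₅}
  {ω₁, ω₃, ω₄, ω₅, ω₆}  = {ω₅, ω₆} ∪ {ω₁, ω₃, ω₄, ω₅}
  [27 total]
Pass 3: 15 new —
  {ω₂}  = {ω₁, ω₃, ω₄, ω₅, ω₆}ᶜ
  {ω₃}  = {ω₁, ω₂, ω₄, ω₅, ω₆}ᶜ
  {ω₁, ω₂}  = {ω₃, ω₄, ω₅, ω₆}ᶜ
  {ω₁, ω₄}  = {ω₂, ω₃, ω₅, ω₆}ᶜ
  {ω₁, ω₅}  = {ω₂, ω₃, ω₄, ω₆}ᶜ
  {ω₄, ω₅}  = {ω₅} ∪ {ω₄}
  {ω₄, ω₆}  = {ω₆} ∪ {ω₄}
  {ω₁, ω₂, ω₄}  = {ω₃, ω₅, ω₆}ᶜ
  {ω₁, ω₃, ω₄}  = {ω₂, ω₅, ω₆}ᶜ
  {ω₂, ω₄, ω₆}  = {ω₂, ω₆} ∪ {ω₄}
  {ω₃, ω₄, ω₅}  = {ω₃, ω₄} ∪ {ω₅}
  {ω₄, ω₅, ω₆}  = {ω₅, ω₆} ∪ {ω₄}
  {ω₁, ω₄, ω₅, ω₆}  = {ω₅, ω₆} ∪ {ω₁, ω₄, ω₅}
  {ω₂, ω₄, ω₅, ω₆}  = {ω₂, ω₅, ω₆} ∪ {ω₄}
  {ω₂, ω₃, ω₄, ω₅, ω₆}  = {ω₃, ω₄} ∪ {ω₂, ω₃, ω₅, ω₆}
  [42 total]
Pass 4 adds 19:
  {ω₁}  = {ω₂, ω₃, ω₄, ω₅, ω₆}ᶜ
  {ω₁, ω₃}  = {ω₂, ω₄, ω₅, ω₆}ᶜ
  {ω₂, ω₃}  = {ω₁, ω₄, ω₅, ω₆}ᶜ
  {ω₂, ω₄}  = {ω₂} ∪ {ω₄}
  {ω₂, ω₅}  = {ω₂} ∪ {ω₅}
  {ω₃, ω₅}  = {ω₃} ∪ {ω₅}
  {ω₁, ω₂, ω₃}  = {ω₄, ω₅, ω₆}ᶜ
  {ω₁, ω₂, ω₆}  = {ω₃, ω₄, ω₅}ᶜ
  {ω₁, ω₃, ω₅}  = {ω₂, ω₄, ω₆}ᶜ
  {ω₁, ω₄, ω₆}  = {ω₁, ω₄} ∪ {ω₄, ω₆}
  {ω₁, ω₅, ω₆}  = {ω₅, ω₆} ∪ {ω₁, ω₅}
  {ω₂, ω₃, ω₄}  = {ω₃, ω₄} ∪ {ω₂}
  {ω₂, ω₄, ω₅}  = {ω₂} ∪ {ω₄, ω₅}
  {ω₁, ω₂, ω₃, ω₅}  = {ω₄, ω₆}ᶜ
  {ω₁, ω₂, ω₃, ω₆}  = {ω₄, ω₅}ᶜ
  {ω₁, ω₂, ω₄, ω₆}  = {ω₂, ω₄, ω₆} ∪ {ω₁, ω₂}
  {ω₁, ω₃, ω₄, ω₆}  = {ω₃, ω₆} ∪ {ω₁, ω₃, ω₄}
  {ω₁, ω₃, ω₅, ω₆}  = {ω₃, ω₆} ∪ {ω₁, ω₅}
  {ω₂, ω₃, ω₄, ω₅}  = {ω₂} ∪ {ω₃, ω₄, ω₅}
  [61 total]
Pass 5 adds 3:
  {ω₁, ω₆}  = {ω₂, ω₃, ω₄, ω₅}ᶜ
  {ω₁, ω₃, ω₆}  = {ω₂, ω₄, ω₅}ᶜ
  {ω₂, ω₃, ω₅}  = {ω₁, ω₄, ω₆}ᶜ
  [64 total]
After Pass 6 the family is unchanged; done.

Hence σ(𝒜) has 64 members: { ∅, {ω₁}, {ω₂}, {ω₃}, {ω₄}, {ω₅}, {ω₆}, {ω₁, ω₂}, {ω₁, ω₃}, {ω₁, ω₄}, {ω₁, ω₅}, {ω₁, ω₆}, {ω₂, ω₃}, {ω₂, ω₄}, {ω₂, ω₅}, {ω₂, ω₆}, {ω₃, ω₄}, {ω₃, ω₅}, {ω₃, ω₆}, {ω₄, ω₅}, {ω₄, ω₆}, {ω₅, ω₆}, {ω₁, ω₂, ω₃}, {ω₁, ω₂, ω₄}, {ω₁, ω₂, ω₅}, {ω₁, ω₂, ω₆}, {ω₁, ω₃, ω₄}, {ω₁, ω₃, ω₅}, {ω₁, ω₃, ω₆}, {ω₁, ω₄, ω₅}, {ω₁, ω₄, ω₆}, {ω₁, ω₅, ω₆}, {ω₂, ω₃, ω₄}, {ω₂, ω₃, ω₅}, {ω₂, ω₃, ω₆}, {ω₂, ω₄, ω₅}, {ω₂, ω₄, ω₆}, {ω₂, ω₅, ω₆}, {ω₃, ω₄, ω₅}, {ω₃, ω₄, ω₆}, {ω₃, ω₅, ω₆}, {ω₄, ω₅, ω₆}, {ω₁, ω₂, ω₃, ω₄}, {ω₁, ω₂, ω₃, ω₅}, {ω₁, ω₂, ω₃, ω₆}, {ω₁, ω₂, ω₄, ω₅}, {ω₁, ω₂, ω₄, ω₆}, {ω₁, ω₂, ω₅, ω₆}, {ω₁, ω₃, ω₄, ω₅}, {ω₁, ω₃, ω₄, ω₆}, {ω₁, ω₃, ω₅, ω₆}, {ω₁, ω₄, ω₅, ω₆}, {ω₂, ω₃, ω₄, ω₅}, {ω₂, ω₃, ω₄, ω₆}, {ω₂, ω₃, ω₅, ω₆}, {ω₂, ω₄, ω₅, ω₆}, {ω₃, ω₄, ω₅, ω₆}, {ω₁, ω₂, ω₃, ω₄, ω₅}, {ω₁, ω₂, ω₃, ω₄, ω₆}, {ω₁, ω₂, ω₃, ω₅, ω₆}, {ω₁, ω₂, ω₄, ω₅, ω₆}, {ω₁, ω₃, ω₄, ω₅, ω₆}, {ω₂, ω₃, ω₄, ω₅, ω₆}, Ω }.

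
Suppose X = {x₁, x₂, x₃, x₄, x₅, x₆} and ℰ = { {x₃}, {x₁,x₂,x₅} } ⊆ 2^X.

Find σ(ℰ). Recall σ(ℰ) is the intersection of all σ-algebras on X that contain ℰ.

Begin from { {}, {x₃}, {x₁,x₂,x₅}, X } (that is, ℰ plus ∅ and X).
Iteration 1: +3 →
  {x₃,x₄,x₆}  = X∖{x₁,x₂,x₅}
  {x₁,x₂,x₃,x₅}  = {x₃} ∪ {x₁,x₂,x₅}
  {x₁,x₂,x₄,x₅,x₆}  = X∖{x₃}
  — 7 sets.
Iteration 2 adds 1:
  {x₄,x₆}  = X∖{x₁,x₂,x₃,x₅}
  — 8 sets.
Iteration 3: already closed under ᶜ and ∪.

Therefore σ(ℰ) = { {}, {x₃}, {x₄,x₆}, {x₁,x₂,x₅}, {x₃,x₄,x₆}, {x₁,x₂,x₃,x₅}, {x₁,x₂,x₄,x₅,x₆}, X } (|σ(ℰ)| = 8).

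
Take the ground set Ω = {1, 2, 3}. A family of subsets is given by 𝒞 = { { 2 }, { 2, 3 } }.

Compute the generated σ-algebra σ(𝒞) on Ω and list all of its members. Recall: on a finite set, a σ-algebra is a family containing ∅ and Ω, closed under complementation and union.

|σ(𝒞)| = 8.  σ(𝒞) = { ∅, { 1 }, { 2 }, { 3 }, { 1, 2 }, { 1, 3 }, { 2, 3 }, Ω }

Trace:
Take S₀ = 𝒞 ∪ {∅, Ω} = { ∅, { 2 }, { 2, 3 }, Ω }.
Iteration 1: 2 new —
  { 1 }  = ᶜ of { 2, 3 }
  { 1, 3 }  = ᶜ of { 2 }
  — 6 sets.
Iteration 2. New:
  { 1, 2 }  = { 2 } ∪ { 1 }
  — 7 sets.
Iteration 3 (1 new):
  { 3 }  = ᶜ of { 1, 2 }
  — 8 sets.
Iteration 4: closed — nothing new.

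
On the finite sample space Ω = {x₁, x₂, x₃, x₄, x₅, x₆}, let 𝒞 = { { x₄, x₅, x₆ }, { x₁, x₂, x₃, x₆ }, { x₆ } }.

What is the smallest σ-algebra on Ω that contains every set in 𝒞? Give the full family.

Begin from { {  }, { x₆ }, { x₄, x₅, x₆ }, { x₁, x₂, x₃, x₆ }, Ω } (that is, 𝒞 plus ∅ and Ω).
Iteration 1: 3 new —
  { x₄, x₅ }  = ᶜ of { x₁, x₂, x₃, x₆ }
  { x₁, x₂, x₃ }  = ᶜ of { x₄, x₅, x₆ }
  { x₁, x₂, x₃, x₄, x₅ }  = ᶜ of { x₆ }
  [8 total]
Iteration 2: no new sets; the family is a σ-algebra.

σ(𝒞) = { {  }, { x₆ }, { x₄, x₅ }, { x₁, x₂, x₃ }, { x₄, x₅, x₆ }, { x₁, x₂, x₃, x₆ }, { x₁, x₂, x₃, x₄, x₅ }, Ω }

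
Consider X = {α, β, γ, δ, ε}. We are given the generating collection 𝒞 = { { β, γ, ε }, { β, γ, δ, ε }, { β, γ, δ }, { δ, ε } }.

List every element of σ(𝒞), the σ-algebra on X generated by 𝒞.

Take S₀ = 𝒞 ∪ {∅, X} = { ∅, { δ, ε }, { β, γ, δ }, { β, γ, ε }, { β, γ, δ, ε }, X }.
Iteration 1: +4 →
  { α }  = complement { β, γ, δ, ε }
  { α, δ }  = complement { β, γ, ε }
  { α, ε }  = complement { β, γ, δ }
  { α, β, γ }  = complement { δ, ε }
Iteration 2. New:
  { α, δ, ε }  = { δ, ε } ∪ { α, δ }
  { α, β, γ, δ }  = { α, β, γ } ∪ { β, γ, δ }
  { α, β, γ, ε }  = { α, β, γ } ∪ { β, γ, ε }
Iteration 3: 3 new —
  { δ }  = complement { α, β, γ, ε }
  { ε }  = complement { α, β, γ, δ }
  { β, γ }  = complement { α, δ, ε }
Iteration 4: already closed under ᶜ and ∪.

|σ(𝒞)| = 16.  σ(𝒞) = { ∅, { α }, { δ }, { ε }, { α, δ }, { α, ε }, { β, γ }, { δ, ε }, { α, β, γ }, { α, δ, ε }, { β, γ, δ }, { β, γ, ε }, { α, β, γ, δ }, { α, β, γ, ε }, { β, γ, δ, ε }, X }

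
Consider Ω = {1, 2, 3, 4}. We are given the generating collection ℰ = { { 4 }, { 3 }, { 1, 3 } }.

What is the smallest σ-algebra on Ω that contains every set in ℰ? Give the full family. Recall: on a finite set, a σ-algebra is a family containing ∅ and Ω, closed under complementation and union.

|σ(ℰ)| = 16.  σ(ℰ) = { {  }, { 1 }, { 2 }, { 3 }, { 4 }, { 1, 2 }, { 1, 3 }, { 1, 4 }, { 2, 3 }, { 2, 4 }, { 3, 4 }, { 1, 2, 3 }, { 1, 2, 4 }, { 1, 3, 4 }, { 2, 3, 4 }, Ω }

Working:
Take S₀ = ℰ ∪ {∅, Ω} = { {  }, { 3 }, { 4 }, { 1, 3 }, Ω }.
Iteration 1 adds 5:
  { 2, 4 }  = { 1, 3 }ᶜ
  { 3, 4 }  = { 3 } ∪ { 4 }
  { 1, 2, 3 }  = { 4 }ᶜ
  { 1, 2, 4 }  = { 3 }ᶜ
  { 1, 3, 4 }  = { 1, 3 } ∪ { 4 }
  — 10 sets.
Iteration 2 (3 new):
  { 2 }  = { 1, 3, 4 }ᶜ
  { 1, 2 }  = { 3, 4 }ᶜ
  { 2, 3, 4 }  = { 3, 4 } ∪ { 2, 4 }
  — 13 sets.
Iteration 3. New:
  { 1 }  = { 2, 3, 4 }ᶜ
  { 2, 3 }  = { 3 } ∪ { 2 }
  — 15 sets.
Iteration 4 (1 new):
  { 1, 4 }  = { 2, 3 }ᶜ
  — 16 sets.
Iteration 5: stable.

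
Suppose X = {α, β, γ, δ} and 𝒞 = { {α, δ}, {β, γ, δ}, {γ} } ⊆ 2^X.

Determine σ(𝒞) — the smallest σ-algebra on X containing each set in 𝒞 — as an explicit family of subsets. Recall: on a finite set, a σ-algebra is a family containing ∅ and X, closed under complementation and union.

Initial family (5 sets): { {}, {γ}, {α, δ}, {β, γ, δ}, X }.
Round 1: 4 new —
  {α}  = ᶜ of {β, γ, δ}
  {β, γ}  = ᶜ of {α, δ}
  {α, β, δ}  = ᶜ of {γ}
  {α, γ, δ}  = {γ} ∪ {α, δ}
  [9 total]
Round 2 adds 3:
  {β}  = ᶜ of {α, γ, δ}
  {α, γ}  = {γ} ∪ {α}
  {α, β, γ}  = {β, γ} ∪ {α}
  [12 total]
Round 3: 3 new —
  {δ}  = ᶜ of {α, β, γ}
  {α, β}  = {β} ∪ {α}
  {β, δ}  = ᶜ of {α, γ}
  [15 total]
Round 4 (1 new):
  {γ, δ}  = ᶜ of {α, β}
  [16 total]
Round 5 adds nothing — fixpoint reached.

Hence σ(𝒞) has 16 members: { {}, {α}, {β}, {γ}, {δ}, {α, β}, {α, γ}, {α, δ}, {β, γ}, {β, δ}, {γ, δ}, {α, β, γ}, {α, β, δ}, {α, γ, δ}, {β, γ, δ}, X }.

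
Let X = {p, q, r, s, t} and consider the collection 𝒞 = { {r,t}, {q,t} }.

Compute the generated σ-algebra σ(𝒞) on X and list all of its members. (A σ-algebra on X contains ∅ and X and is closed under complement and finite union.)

σ(𝒞) = { {}, {q}, {r}, {t}, {p,s}, {q,r}, {q,t}, {r,t}, {p,q,s}, {p,r,s}, {p,s,t}, {q,r,t}, {p,q,r,s}, {p,q,s,t}, {p,r,s,t}, X }

Derivation:
Start: 𝒞 ∪ {∅, X} = { {}, {q,t}, {r,t}, X }.
Pass 1 (3 new):
  {p,q,s}  = X∖{r,t}
  {p,r,s}  = X∖{q,t}
  {q,r,t}  = {r,t} ∪ {q,t}
  |family| = 7
Pass 2 adds 4:
  {p,s}  = X∖{q,r,t}
  {p,q,r,s}  = {p,r,s} ∪ {p,q,s}
  {p,q,s,t}  = {q,t} ∪ {p,q,s}
  {p,r,s,t}  = {p,r,s} ∪ {r,t}
  |family| = 11
Pass 3. New:
  {q}  = X∖{p,r,s,t}
  {r}  = X∖{p,q,s,t}
  {t}  = X∖{p,q,r,s}
  |family| = 14
Pass 4: 2 new —
  {q,r}  = {r} ∪ {q}
  {p,s,t}  = {p,s} ∪ {t}
  |family| = 16
Pass 5 adds nothing — fixpoint reached.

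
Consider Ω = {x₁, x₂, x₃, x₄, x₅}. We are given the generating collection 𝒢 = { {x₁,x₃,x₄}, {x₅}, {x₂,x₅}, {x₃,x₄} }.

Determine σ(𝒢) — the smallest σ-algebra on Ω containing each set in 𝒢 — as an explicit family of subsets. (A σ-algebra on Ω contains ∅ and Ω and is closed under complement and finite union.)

Answer: σ(𝒢) = { {}, {x₁}, {x₂}, {x₅}, {x₁,x₂}, {x₁,x₅}, {x₂,x₅}, {x₃,x₄}, {x₁,x₂,x₅}, {x₁,x₃,x₄}, {x₂,x₃,x₄}, {x₃,x₄,x₅}, {x₁,x₂,x₃,x₄}, {x₁,x₃,x₄,x₅}, {x₂,x₃,x₄,x₅}, Ω }

Derivation:
Initial family (6 sets): { {}, {x₅}, {x₂,x₅}, {x₃,x₄}, {x₁,x₃,x₄}, Ω }.
Iteration 1: 5 new —
  {x₁,x₂,x₅}  = complement {x₃,x₄}
  {x₃,x₄,x₅}  = {x₃,x₄} ∪ {x₅}
  {x₁,x₂,x₃,x₄}  = complement {x₅}
  {x₁,x₃,x₄,x₅}  = {x₁,x₃,x₄} ∪ {x₅}
  {x₂,x₃,x₄,x₅}  = {x₂,x₅} ∪ {x₃,x₄}
  [11 total]
Iteration 2 (3 new):
  {x₁}  = complement {x₂,x₃,x₄,x₅}
  {x₂}  = complement {x₁,x₃,x₄,x₅}
  {x₁,x₂}  = complement {x₃,x₄,x₅}
  [14 total]
Iteration 3. New:
  {x₁,x₅}  = {x₅} ∪ {x₁}
  {x₂,x₃,x₄}  = {x₃,x₄} ∪ {x₂}
  [16 total]
Iteration 4: already closed under ᶜ and ∪.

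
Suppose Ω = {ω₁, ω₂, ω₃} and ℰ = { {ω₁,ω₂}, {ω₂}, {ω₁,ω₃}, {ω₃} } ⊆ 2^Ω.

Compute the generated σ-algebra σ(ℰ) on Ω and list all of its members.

Initial family (6 sets): { {}, {ω₂}, {ω₃}, {ω₁,ω₂}, {ω₁,ω₃}, Ω }.
Step 1. New:
  {ω₂,ω₃}  = {ω₃} ∪ {ω₂}
  |family| = 7
Step 2: +1 →
  {ω₁}  = complement {ω₂,ω₃}
  |family| = 8
Step 3 adds nothing — fixpoint reached.

σ(ℰ) = { {}, {ω₁}, {ω₂}, {ω₃}, {ω₁,ω₂}, {ω₁,ω₃}, {ω₂,ω₃}, Ω }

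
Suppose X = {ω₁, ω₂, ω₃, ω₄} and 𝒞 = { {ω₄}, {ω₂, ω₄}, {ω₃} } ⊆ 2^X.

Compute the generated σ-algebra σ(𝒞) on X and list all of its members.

Answer: σ(𝒞) = { ∅, {ω₁}, {ω₂}, {ω₃}, {ω₄}, {ω₁, ω₂}, {ω₁, ω₃}, {ω₁, ω₄}, {ω₂, ω₃}, {ω₂, ω₄}, {ω₃, ω₄}, {ω₁, ω₂, ω₃}, {ω₁, ω₂, ω₄}, {ω₁, ω₃, ω₄}, {ω₂, ω₃, ω₄}, X }

Working:
Seed the family with 𝒞 together with ∅ and X: { ∅, {ω₃}, {ω₄}, {ω₂, ω₄}, X }.
Round 1. New:
  {ω₁, ω₃}  = complement {ω₂, ω₄}
  {ω₃, ω₄}  = {ω₃} ∪ {ω₄}
  {ω₁, ω₂, ω₃}  = complement {ω₄}
  {ω₁, ω₂, ω₄}  = complement {ω₃}
  {ω₂, ω₃, ω₄}  = {ω₃} ∪ {ω₂, ω₄}
Round 2 adds 3:
  {ω₁}  = complement {ω₂, ω₃, ω₄}
  {ω₁, ω₂}  = complement {ω₃, ω₄}
  {ω₁, ω₃, ω₄}  = {ω₃, ω₄} ∪ {ω₁, ω₃}
Round 3: 2 new —
  {ω₂}  = complement {ω₁, ω₃, ω₄}
  {ω₁, ω₄}  = {ω₄} ∪ {ω₁}
Round 4 adds 1:
  {ω₂, ω₃}  = complement {ω₁, ω₄}
Round 5: no new sets; the family is a σ-algebra.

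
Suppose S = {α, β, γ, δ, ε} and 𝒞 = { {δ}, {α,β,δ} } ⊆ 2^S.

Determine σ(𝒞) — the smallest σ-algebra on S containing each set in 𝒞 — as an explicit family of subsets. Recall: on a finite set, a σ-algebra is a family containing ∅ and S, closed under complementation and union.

Seed the family with 𝒞 together with ∅ and S: { {}, {δ}, {α,β,δ}, S }.
Pass 1 (2 new):
  {γ,ε}  = {α,β,δ}ᶜ
  {α,β,γ,ε}  = {δ}ᶜ
  (now 6)
Pass 2 (1 new):
  {γ,δ,ε}  = {δ} ∪ {γ,ε}
  (now 7)
Pass 3. New:
  {α,β}  = {γ,δ,ε}ᶜ
  (now 8)
Pass 4: stable.

σ(𝒞) = { {}, {δ}, {α,β}, {γ,ε}, {α,β,δ}, {γ,δ,ε}, {α,β,γ,ε}, S }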